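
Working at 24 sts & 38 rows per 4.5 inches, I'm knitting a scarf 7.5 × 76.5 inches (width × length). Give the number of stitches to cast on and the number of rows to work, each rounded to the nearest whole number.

Cast on 40 stitches and work 646 rows.

Stitch gauge = 24/4.5 = 5.333 sts/in; 7.5 × 5.333 = 40.00 → 40 sts.
Row gauge = 38/4.5 = 8.444 rows/in; 76.5 × 8.444 = 646.00 → 646 rows.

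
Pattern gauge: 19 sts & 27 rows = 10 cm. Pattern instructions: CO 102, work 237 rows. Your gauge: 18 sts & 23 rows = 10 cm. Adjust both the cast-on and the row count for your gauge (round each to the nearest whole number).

Cast on 97 stitches; work 202 rows.

Stitches: 102 × 18/19 = 96.63 → 97.
Rows: 237 × 23/27 = 201.89 → 202.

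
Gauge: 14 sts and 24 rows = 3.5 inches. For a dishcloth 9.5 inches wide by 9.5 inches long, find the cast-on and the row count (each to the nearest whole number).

Cast on 38 stitches and work 65 rows.

Stitch gauge = 14/3.5 = 4 sts/in; 9.5 × 4 = 38.00 → 38 sts.
Row gauge = 24/3.5 = 6.857 rows/in; 9.5 × 6.857 = 65.14 → 65 rows.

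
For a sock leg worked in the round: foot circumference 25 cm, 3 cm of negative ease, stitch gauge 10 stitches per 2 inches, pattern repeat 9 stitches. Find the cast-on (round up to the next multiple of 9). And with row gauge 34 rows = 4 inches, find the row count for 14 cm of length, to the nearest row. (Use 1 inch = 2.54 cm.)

Cast on 45 stitches; work 47 rows.

Finished = 25 − 3 = 22 cm.
22 cm × 1/2.54 = 8.66 inches.
10/2 = 5 sts per in; 8.66 × 5 = 43.31 sts.
Next multiple of 9 → 45.
14 cm = 5.51 inches; × 8.5 = 46.85 → 47 rows.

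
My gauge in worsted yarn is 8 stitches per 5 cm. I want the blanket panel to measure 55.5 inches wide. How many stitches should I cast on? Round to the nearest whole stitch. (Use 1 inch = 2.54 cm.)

55.5 in = 140.97 cm.
8 stitches / 5 cm = 1.6 stitches per cm.
140.97 × 1.6 = 225.55 stitches.
Round to nearest → 226.

CO 226 sts.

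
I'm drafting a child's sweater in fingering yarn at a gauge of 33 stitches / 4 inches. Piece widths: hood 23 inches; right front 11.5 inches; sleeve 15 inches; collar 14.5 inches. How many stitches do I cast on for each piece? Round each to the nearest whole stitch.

Rate = 33/4 = 8.25 sts per in.
hood: 23 × 8.25 = 189.75 → 190.
right front: 11.5 × 8.25 = 94.88 → 95.
sleeve: 15 × 8.25 = 123.75 → 124.
collar: 14.5 × 8.25 = 119.62 → 120.

hood 190; right front 95; sleeve 124; collar 120.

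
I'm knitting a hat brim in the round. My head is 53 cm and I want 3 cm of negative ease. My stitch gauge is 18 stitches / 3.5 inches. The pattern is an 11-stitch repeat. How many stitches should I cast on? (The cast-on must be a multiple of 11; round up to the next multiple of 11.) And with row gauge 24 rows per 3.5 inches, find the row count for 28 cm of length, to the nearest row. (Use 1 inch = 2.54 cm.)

Cast on 110 stitches; work 76 rows.

Finished = 53 − 3 = 50 cm.
50 cm × 1/2.54 = 19.69 inches.
18/3.5 = 5.143 sts per in; 19.69 × 5.143 = 101.24 sts.
Next multiple of 11 → 110.
28 cm = 11.02 inches; × 6.857 = 75.59 → 76 rows.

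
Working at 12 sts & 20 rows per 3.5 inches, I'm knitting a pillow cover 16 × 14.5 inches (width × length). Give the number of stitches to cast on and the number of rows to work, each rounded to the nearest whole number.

Stitch gauge = 12/3.5 = 3.429 sts/in; 16 × 3.429 = 54.86 → 55 sts.
Row gauge = 20/3.5 = 5.714 rows/in; 14.5 × 5.714 = 82.86 → 83 rows.

Cast on 55 stitches and work 83 rows.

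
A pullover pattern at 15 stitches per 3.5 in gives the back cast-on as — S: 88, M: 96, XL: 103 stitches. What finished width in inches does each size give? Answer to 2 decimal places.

15/3.5 = 4.286 sts per in.
S: 88 / 4.286 = 20.533 → 20.53 in.
M: 96 / 4.286 = 22.400 → 22.40 in.
XL: 103 / 4.286 = 24.033 → 24.03 in.

S 20.53 inches; M 22.40 inches; XL 24.03 inches.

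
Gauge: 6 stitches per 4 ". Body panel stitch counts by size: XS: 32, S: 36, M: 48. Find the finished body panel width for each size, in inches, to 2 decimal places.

6/4 = 1.5 sts per in.
XS: 32 / 1.5 = 21.333 → 21.33 in.
S: 36 / 1.5 = 24.000 → 24.00 in.
M: 48 / 1.5 = 32.000 → 32.00 in.

XS 21.33 inches; S 24.00 inches; M 32.00 inches.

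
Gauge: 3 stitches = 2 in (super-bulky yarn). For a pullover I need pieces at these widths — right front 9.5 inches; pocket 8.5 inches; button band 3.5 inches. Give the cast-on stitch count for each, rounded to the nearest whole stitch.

right front 14; pocket 13; button band 5.

Rate = 3/2 = 1.5 sts per in.
right front: 9.5 × 1.5 = 14.25 → 14.
pocket: 8.5 × 1.5 = 12.75 → 13.
button band: 3.5 × 1.5 = 5.25 → 5.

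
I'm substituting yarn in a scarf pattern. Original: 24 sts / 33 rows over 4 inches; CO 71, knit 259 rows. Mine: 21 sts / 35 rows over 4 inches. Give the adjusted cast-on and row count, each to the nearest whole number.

Cast on 62 stitches; work 275 rows.

Stitches: 71 × 21/24 = 62.12 → 62.
Rows: 259 × 35/33 = 274.70 → 275.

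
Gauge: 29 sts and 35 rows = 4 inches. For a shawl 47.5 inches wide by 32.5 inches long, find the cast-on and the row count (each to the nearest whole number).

Cast on 344 stitches and work 284 rows.

Stitch gauge = 29/4 = 7.25 sts/in; 47.5 × 7.25 = 344.38 → 344 sts.
Row gauge = 35/4 = 8.75 rows/in; 32.5 × 8.75 = 284.38 → 284 rows.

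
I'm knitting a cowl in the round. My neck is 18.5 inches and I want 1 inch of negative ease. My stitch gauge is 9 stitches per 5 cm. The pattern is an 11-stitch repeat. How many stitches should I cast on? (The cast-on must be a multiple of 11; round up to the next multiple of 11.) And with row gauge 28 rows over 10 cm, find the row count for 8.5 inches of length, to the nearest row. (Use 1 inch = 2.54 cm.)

Finished = 18.5 − 1 = 17.5 inches.
17.5 inches × 2.54 = 44.45 cm.
9/5 = 1.8 sts per cm; 44.45 × 1.8 = 80.01 sts.
Next multiple of 11 → 88.
8.5 inches = 21.59 cm; × 2.8 = 60.45 → 60 rows.

Cast on 88 stitches; work 60 rows.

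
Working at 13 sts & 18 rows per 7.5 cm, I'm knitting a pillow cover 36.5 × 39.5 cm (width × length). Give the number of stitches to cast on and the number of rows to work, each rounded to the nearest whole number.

Stitch gauge = 13/7.5 = 1.733 sts/cm; 36.5 × 1.733 = 63.27 → 63 sts.
Row gauge = 18/7.5 = 2.4 rows/cm; 39.5 × 2.4 = 94.80 → 95 rows.

Cast on 63 stitches and work 95 rows.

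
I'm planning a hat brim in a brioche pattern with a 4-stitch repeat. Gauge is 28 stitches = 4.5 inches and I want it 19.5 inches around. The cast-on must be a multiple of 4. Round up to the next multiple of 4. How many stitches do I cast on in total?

124 stitches.

28 / 4.5 = 6.222 sts per inch.
19.5 × 6.222 = 121.33 sts.
Next multiple of 4: 124.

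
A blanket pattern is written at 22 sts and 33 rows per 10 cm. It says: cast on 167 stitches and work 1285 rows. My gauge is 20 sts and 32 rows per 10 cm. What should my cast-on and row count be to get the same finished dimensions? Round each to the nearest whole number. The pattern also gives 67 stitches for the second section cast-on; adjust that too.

Stitches: 167 × 20/22 = 151.82 → 152.
Rows: 1285 × 32/33 = 1246.06 → 1246.
second section cast-on: 67 × 20/22 = 60.91 → 61.

Cast on 152 stitches; work 1246 rows; second section cast-on 61 stitches.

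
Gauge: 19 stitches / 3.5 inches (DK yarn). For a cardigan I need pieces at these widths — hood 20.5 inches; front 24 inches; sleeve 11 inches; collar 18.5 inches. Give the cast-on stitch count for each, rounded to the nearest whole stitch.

Rate = 19/3.5 = 5.429 sts per in.
hood: 20.5 × 5.429 = 111.29 → 111.
front: 24 × 5.429 = 130.29 → 130.
sleeve: 11 × 5.429 = 59.71 → 60.
collar: 18.5 × 5.429 = 100.43 → 100.

hood 111; front 130; sleeve 60; collar 100.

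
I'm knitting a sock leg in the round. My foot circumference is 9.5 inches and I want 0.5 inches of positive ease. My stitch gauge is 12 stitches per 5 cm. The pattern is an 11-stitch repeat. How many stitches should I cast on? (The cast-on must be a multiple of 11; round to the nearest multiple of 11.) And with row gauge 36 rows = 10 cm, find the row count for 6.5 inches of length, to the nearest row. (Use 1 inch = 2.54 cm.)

Finished = 9.5 + 0.5 = 10 inches.
10 inches × 2.54 = 25.40 cm.
12/5 = 2.4 sts per cm; 25.40 × 2.4 = 60.96 sts.
Nearest multiple of 11 → 66.
6.5 inches = 16.51 cm; × 3.6 = 59.44 → 59 rows.

Cast on 66 stitches; work 59 rows.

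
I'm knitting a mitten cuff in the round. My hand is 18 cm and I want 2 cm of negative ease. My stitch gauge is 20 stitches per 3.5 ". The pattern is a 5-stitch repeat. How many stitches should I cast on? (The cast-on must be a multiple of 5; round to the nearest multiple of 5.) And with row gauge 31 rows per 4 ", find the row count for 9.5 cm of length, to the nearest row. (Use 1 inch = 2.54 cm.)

Finished = 18 − 2 = 16 cm.
16 cm × 1/2.54 = 6.30 inches.
20/3.5 = 5.714 sts per in; 6.30 × 5.714 = 36.00 sts.
Nearest multiple of 5 → 35.
9.5 cm = 3.74 inches; × 7.75 = 28.99 → 29 rows.

Cast on 35 stitches; work 29 rows.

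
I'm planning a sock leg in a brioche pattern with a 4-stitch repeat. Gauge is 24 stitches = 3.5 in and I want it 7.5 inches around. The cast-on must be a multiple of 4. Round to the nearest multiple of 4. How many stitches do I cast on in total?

24 / 3.5 = 6.857 sts per inch.
7.5 × 6.857 = 51.43 sts.
Nearest multiple of 4: 52.

52 stitches.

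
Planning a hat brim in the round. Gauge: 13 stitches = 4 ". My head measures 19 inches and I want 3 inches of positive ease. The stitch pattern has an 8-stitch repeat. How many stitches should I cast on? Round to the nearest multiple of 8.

Cast on 72 stitches.

Finished = 19 + 3 = 22 inches.
13 / 4 = 3.25 sts/in.
22 × 3.25 = 71.50 sts.
Nearest multiple of 8: 72.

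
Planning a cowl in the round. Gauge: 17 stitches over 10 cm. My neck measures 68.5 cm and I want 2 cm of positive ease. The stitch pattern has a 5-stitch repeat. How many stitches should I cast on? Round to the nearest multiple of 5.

Cast on 120 stitches.

Finished = 68.5 + 2 = 70.5 cm.
17 / 10 = 1.7 sts/cm.
70.5 × 1.7 = 119.85 sts.
Nearest multiple of 5: 120.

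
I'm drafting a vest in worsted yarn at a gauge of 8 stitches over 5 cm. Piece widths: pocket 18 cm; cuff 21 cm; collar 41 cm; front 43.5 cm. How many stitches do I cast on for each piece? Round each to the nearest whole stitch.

pocket 29; cuff 34; collar 66; front 70.

Rate = 8/5 = 1.6 sts per cm.
pocket: 18 × 1.6 = 28.80 → 29.
cuff: 21 × 1.6 = 33.60 → 34.
collar: 41 × 1.6 = 65.60 → 66.
front: 43.5 × 1.6 = 69.60 → 70.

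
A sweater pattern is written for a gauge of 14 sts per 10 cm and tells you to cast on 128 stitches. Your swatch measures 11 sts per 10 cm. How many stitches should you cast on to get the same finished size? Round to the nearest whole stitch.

Cast on 101 stitches.

Scale factor = 11 / 14 = 0.786.
128 × 11 / 14 = 100.57 sts.
→ 101 sts.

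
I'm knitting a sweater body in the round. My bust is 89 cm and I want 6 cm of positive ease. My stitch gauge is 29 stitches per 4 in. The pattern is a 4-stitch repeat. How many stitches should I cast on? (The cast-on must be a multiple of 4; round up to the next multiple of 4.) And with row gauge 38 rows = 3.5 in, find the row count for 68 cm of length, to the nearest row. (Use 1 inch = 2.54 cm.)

Cast on 272 stitches; work 291 rows.

Finished = 89 + 6 = 95 cm.
95 cm × 1/2.54 = 37.40 inches.
29/4 = 7.25 sts per in; 37.40 × 7.25 = 271.16 sts.
Next multiple of 4 → 272.
68 cm = 26.77 inches; × 10.857 = 290.66 → 291 rows.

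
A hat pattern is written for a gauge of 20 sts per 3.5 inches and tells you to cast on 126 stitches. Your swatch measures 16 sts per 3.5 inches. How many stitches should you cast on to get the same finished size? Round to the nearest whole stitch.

CO 101 sts.

Scale factor = 16 / 20 = 0.800.
126 × 16 / 20 = 100.80 sts.
→ 101 sts.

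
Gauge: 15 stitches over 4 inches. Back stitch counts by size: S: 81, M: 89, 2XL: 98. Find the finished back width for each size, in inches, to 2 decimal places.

15/4 = 3.75 sts per in.
S: 81 / 3.75 = 21.600 → 21.60 in.
M: 89 / 3.75 = 23.733 → 23.73 in.
2XL: 98 / 3.75 = 26.133 → 26.13 in.

S 21.60 inches; M 23.73 inches; 2XL 26.13 inches.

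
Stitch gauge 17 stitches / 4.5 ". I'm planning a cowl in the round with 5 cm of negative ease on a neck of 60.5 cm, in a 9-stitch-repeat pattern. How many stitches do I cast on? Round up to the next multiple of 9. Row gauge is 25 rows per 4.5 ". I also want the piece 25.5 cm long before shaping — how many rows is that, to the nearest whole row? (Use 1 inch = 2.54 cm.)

Finished = 60.5 − 5 = 55.5 cm.
55.5 cm × 1/2.54 = 21.85 inches.
17/4.5 = 3.778 sts per in; 21.85 × 3.778 = 82.55 sts.
Next multiple of 9 → 90.
25.5 cm = 10.04 inches; × 5.556 = 55.77 → 56 rows.

Cast on 90 stitches; work 56 rows.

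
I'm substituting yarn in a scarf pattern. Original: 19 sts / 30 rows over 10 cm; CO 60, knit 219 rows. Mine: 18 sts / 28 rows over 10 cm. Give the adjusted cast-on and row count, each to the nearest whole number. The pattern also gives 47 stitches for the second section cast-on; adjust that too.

Stitches: 60 × 18/19 = 56.84 → 57.
Rows: 219 × 28/30 = 204.40 → 204.
second section cast-on: 47 × 18/19 = 44.53 → 45.

Cast on 57 stitches; work 204 rows; second section cast-on 45 stitches.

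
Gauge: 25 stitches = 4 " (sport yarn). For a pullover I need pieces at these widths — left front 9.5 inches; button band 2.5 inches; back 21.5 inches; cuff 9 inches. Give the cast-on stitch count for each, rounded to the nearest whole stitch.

left front 59; button band 16; back 134; cuff 56.

Rate = 25/4 = 6.25 sts per in.
left front: 9.5 × 6.25 = 59.38 → 59.
button band: 2.5 × 6.25 = 15.62 → 16.
back: 21.5 × 6.25 = 134.38 → 134.
cuff: 9 × 6.25 = 56.25 → 56.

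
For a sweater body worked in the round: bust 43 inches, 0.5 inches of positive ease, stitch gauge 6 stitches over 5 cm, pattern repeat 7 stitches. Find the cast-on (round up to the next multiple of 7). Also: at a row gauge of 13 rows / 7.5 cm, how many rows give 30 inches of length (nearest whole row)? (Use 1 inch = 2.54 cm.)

Cast on 133 stitches; work 132 rows.

Finished = 43 + 0.5 = 43.5 inches.
43.5 inches × 2.54 = 110.49 cm.
6/5 = 1.2 sts per cm; 110.49 × 1.2 = 132.59 sts.
Next multiple of 7 → 133.
30 inches = 76.20 cm; × 1.733 = 132.08 → 132 rows.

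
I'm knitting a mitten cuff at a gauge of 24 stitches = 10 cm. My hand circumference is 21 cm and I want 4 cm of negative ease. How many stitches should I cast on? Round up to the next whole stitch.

Finished = 21 − 4 = 17 cm.
24 / 10 = 2.4 sts per cm.
17.00 × 2.4 = 40.80 sts.
→ 41 sts.

CO 41 sts.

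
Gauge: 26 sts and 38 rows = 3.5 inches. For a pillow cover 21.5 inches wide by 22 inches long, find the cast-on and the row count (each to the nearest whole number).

Cast on 160 stitches and work 239 rows.

Stitch gauge = 26/3.5 = 7.429 sts/in; 21.5 × 7.429 = 159.71 → 160 sts.
Row gauge = 38/3.5 = 10.857 rows/in; 22 × 10.857 = 238.86 → 239 rows.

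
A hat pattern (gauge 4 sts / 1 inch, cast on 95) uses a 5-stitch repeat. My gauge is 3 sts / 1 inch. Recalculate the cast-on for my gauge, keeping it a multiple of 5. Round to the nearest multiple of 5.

95 × 3 / 4 = 71.25.
Nearest multiple of 5: 70.

70 stitches.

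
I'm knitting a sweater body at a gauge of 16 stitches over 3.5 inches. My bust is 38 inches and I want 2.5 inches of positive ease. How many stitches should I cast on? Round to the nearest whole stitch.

Finished = 38 + 2.5 = 40.5 in.
16 / 3.5 = 4.571 sts per inch.
40.50 × 4.571 = 185.14 sts.
→ 185 sts.

CO 185 sts.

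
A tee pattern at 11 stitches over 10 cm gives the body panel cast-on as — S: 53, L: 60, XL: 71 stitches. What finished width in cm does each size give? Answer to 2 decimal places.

11/10 = 1.1 sts per cm.
S: 53 / 1.1 = 48.182 → 48.18 cm.
L: 60 / 1.1 = 54.545 → 54.55 cm.
XL: 71 / 1.1 = 64.545 → 64.55 cm.

S 48.18 cm; L 54.55 cm; XL 64.55 cm.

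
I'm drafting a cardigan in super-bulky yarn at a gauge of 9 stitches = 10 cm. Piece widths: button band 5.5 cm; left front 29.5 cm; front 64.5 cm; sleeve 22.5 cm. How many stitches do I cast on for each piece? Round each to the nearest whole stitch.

button band 5; left front 27; front 58; sleeve 20.

Rate = 9/10 = 0.9 sts per cm.
button band: 5.5 × 0.9 = 4.95 → 5.
left front: 29.5 × 0.9 = 26.55 → 27.
front: 64.5 × 0.9 = 58.05 → 58.
sleeve: 22.5 × 0.9 = 20.25 → 20.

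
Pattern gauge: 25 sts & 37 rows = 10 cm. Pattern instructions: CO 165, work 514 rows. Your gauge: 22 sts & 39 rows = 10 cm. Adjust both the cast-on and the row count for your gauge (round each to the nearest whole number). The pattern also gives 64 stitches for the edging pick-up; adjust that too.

Stitches: 165 × 22/25 = 145.20 → 145.
Rows: 514 × 39/37 = 541.78 → 542.
edging pick-up: 64 × 22/25 = 56.32 → 56.

Cast on 145 stitches; work 542 rows; edging pick-up 56 stitches.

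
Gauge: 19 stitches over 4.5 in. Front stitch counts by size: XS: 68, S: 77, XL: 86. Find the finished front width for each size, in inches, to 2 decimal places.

19/4.5 = 4.222 sts per in.
XS: 68 / 4.222 = 16.105 → 16.11 in.
S: 77 / 4.222 = 18.237 → 18.24 in.
XL: 86 / 4.222 = 20.368 → 20.37 in.

XS 16.11 inches; S 18.24 inches; XL 20.37 inches.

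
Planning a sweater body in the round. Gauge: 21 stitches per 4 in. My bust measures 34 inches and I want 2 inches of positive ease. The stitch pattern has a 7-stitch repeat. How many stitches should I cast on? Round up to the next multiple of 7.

Finished = 34 + 2 = 36 inches.
21 / 4 = 5.25 sts/in.
36 × 5.25 = 189.00 sts.
Next multiple of 7: 189.

CO 189 sts.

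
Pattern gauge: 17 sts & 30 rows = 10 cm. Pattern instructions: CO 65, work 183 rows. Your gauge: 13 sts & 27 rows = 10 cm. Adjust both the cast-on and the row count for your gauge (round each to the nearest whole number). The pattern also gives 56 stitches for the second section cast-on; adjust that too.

Cast on 50 stitches; work 165 rows; second section cast-on 43 stitches.

Stitches: 65 × 13/17 = 49.71 → 50.
Rows: 183 × 27/30 = 164.70 → 165.
second section cast-on: 56 × 13/17 = 42.82 → 43.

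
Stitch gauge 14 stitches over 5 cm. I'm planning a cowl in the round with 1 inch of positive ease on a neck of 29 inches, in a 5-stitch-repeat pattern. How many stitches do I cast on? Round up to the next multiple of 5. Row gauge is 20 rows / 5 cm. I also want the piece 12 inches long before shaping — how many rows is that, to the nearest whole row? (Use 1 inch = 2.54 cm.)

Finished = 29 + 1 = 30 inches.
30 inches × 2.54 = 76.20 cm.
14/5 = 2.8 sts per cm; 76.20 × 2.8 = 213.36 sts.
Next multiple of 5 → 215.
12 inches = 30.48 cm; × 4 = 121.92 → 122 rows.

Cast on 215 stitches; work 122 rows.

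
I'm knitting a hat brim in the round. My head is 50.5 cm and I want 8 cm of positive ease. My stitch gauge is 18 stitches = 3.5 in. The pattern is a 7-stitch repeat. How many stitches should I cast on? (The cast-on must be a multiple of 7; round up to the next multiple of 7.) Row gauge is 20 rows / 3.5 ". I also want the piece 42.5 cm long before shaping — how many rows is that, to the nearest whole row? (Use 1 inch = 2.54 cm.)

Finished = 50.5 + 8 = 58.5 cm.
58.5 cm × 1/2.54 = 23.03 inches.
18/3.5 = 5.143 sts per in; 23.03 × 5.143 = 118.45 sts.
Next multiple of 7 → 119.
42.5 cm = 16.73 inches; × 5.714 = 95.61 → 96 rows.

Cast on 119 stitches; work 96 rows.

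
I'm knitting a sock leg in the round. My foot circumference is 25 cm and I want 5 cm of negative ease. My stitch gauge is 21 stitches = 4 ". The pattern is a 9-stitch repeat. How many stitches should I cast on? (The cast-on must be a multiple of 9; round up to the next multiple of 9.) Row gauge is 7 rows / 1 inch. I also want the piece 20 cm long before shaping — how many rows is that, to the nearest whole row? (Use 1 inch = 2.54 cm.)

Finished = 25 − 5 = 20 cm.
20 cm × 1/2.54 = 7.87 inches.
21/4 = 5.25 sts per in; 7.87 × 5.25 = 41.34 sts.
Next multiple of 9 → 45.
20 cm = 7.87 inches; × 7 = 55.12 → 55 rows.

Cast on 45 stitches; work 55 rows.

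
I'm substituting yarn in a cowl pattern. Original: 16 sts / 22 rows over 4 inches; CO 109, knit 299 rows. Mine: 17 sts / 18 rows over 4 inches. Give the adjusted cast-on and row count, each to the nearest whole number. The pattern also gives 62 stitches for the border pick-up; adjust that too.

Cast on 116 stitches; work 245 rows; border pick-up 66 stitches.

Stitches: 109 × 17/16 = 115.81 → 116.
Rows: 299 × 18/22 = 244.64 → 245.
border pick-up: 62 × 17/16 = 65.88 → 66.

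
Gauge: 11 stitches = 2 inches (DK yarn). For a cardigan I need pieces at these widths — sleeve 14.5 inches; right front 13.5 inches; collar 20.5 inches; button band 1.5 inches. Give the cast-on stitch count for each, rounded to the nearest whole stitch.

Rate = 11/2 = 5.5 sts per in.
sleeve: 14.5 × 5.5 = 79.75 → 80.
right front: 13.5 × 5.5 = 74.25 → 74.
collar: 20.5 × 5.5 = 112.75 → 113.
button band: 1.5 × 5.5 = 8.25 → 8.

sleeve 80; right front 74; collar 113; button band 8.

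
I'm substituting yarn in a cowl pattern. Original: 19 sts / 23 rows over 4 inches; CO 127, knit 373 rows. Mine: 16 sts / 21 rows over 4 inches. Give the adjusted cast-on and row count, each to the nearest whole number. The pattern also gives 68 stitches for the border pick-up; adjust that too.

Cast on 107 stitches; work 341 rows; border pick-up 57 stitches.

Stitches: 127 × 16/19 = 106.95 → 107.
Rows: 373 × 21/23 = 340.57 → 341.
border pick-up: 68 × 16/19 = 57.26 → 57.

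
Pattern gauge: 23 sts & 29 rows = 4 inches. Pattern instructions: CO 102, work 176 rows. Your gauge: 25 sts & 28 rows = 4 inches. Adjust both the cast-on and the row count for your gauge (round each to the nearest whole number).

Cast on 111 stitches; work 170 rows.

Stitches: 102 × 25/23 = 110.87 → 111.
Rows: 176 × 28/29 = 169.93 → 170.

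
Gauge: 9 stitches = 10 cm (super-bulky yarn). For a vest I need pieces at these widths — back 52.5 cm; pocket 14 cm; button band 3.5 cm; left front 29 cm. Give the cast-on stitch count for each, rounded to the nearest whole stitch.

Rate = 9/10 = 0.9 sts per cm.
back: 52.5 × 0.9 = 47.25 → 47.
pocket: 14 × 0.9 = 12.60 → 13.
button band: 3.5 × 0.9 = 3.15 → 3.
left front: 29 × 0.9 = 26.10 → 26.

back 47; pocket 13; button band 3; left front 26.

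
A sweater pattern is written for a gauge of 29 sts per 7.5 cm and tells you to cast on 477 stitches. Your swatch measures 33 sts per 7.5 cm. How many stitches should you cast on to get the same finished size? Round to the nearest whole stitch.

543 stitches.

Scale factor = 33 / 29 = 1.138.
477 × 33 / 29 = 542.79 sts.
→ 543 sts.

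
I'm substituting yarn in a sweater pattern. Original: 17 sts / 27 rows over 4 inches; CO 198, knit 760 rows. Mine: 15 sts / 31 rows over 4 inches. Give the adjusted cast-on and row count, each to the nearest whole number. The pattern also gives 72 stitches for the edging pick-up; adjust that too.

Stitches: 198 × 15/17 = 174.71 → 175.
Rows: 760 × 31/27 = 872.59 → 873.
edging pick-up: 72 × 15/17 = 63.53 → 64.

Cast on 175 stitches; work 873 rows; edging pick-up 64 stitches.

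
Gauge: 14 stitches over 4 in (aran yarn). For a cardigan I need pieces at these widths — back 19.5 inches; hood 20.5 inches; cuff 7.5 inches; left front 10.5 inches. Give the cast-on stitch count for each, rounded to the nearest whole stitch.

back 68; hood 72; cuff 26; left front 37.

Rate = 14/4 = 3.5 sts per in.
back: 19.5 × 3.5 = 68.25 → 68.
hood: 20.5 × 3.5 = 71.75 → 72.
cuff: 7.5 × 3.5 = 26.25 → 26.
left front: 10.5 × 3.5 = 36.75 → 37.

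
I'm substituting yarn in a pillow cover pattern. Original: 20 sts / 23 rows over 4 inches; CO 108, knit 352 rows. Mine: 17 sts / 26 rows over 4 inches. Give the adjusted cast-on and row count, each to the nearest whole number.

Stitches: 108 × 17/20 = 91.80 → 92.
Rows: 352 × 26/23 = 397.91 → 398.

Cast on 92 stitches; work 398 rows.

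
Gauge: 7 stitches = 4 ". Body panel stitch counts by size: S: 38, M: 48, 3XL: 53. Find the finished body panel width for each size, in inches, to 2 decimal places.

S 21.71 inches; M 27.43 inches; 3XL 30.29 inches.

7/4 = 1.75 sts per in.
S: 38 / 1.75 = 21.714 → 21.71 in.
M: 48 / 1.75 = 27.429 → 27.43 in.
3XL: 53 / 1.75 = 30.286 → 30.29 in.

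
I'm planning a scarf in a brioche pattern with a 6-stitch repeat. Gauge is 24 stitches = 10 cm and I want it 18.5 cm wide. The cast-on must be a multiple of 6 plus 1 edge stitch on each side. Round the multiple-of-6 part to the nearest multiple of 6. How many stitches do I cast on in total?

44 stitches.

24 / 10 = 2.4 sts per cm.
18.5 × 2.4 = 44.40 sts.
Less 2 edge sts → 42.40 for the repeat.
Nearest multiple of 6: 42.
Add back 2 edge sts → 44.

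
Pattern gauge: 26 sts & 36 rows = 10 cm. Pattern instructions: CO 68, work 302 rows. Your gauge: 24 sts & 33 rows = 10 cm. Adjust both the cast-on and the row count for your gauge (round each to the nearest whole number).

Stitches: 68 × 24/26 = 62.77 → 63.
Rows: 302 × 33/36 = 276.83 → 277.

Cast on 63 stitches; work 277 rows.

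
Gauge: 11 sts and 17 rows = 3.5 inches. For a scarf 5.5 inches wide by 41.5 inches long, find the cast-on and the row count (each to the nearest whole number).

Cast on 17 stitches and work 202 rows.

Stitch gauge = 11/3.5 = 3.143 sts/in; 5.5 × 3.143 = 17.29 → 17 sts.
Row gauge = 17/3.5 = 4.857 rows/in; 41.5 × 4.857 = 201.57 → 202 rows.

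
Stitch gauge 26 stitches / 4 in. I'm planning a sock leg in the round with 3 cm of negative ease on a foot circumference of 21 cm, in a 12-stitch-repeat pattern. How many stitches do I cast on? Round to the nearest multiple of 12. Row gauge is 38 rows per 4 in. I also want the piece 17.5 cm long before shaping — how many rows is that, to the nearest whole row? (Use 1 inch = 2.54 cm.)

Cast on 48 stitches; work 65 rows.

Finished = 21 − 3 = 18 cm.
18 cm × 1/2.54 = 7.09 inches.
26/4 = 6.5 sts per in; 7.09 × 6.5 = 46.06 sts.
Nearest multiple of 12 → 48.
17.5 cm = 6.89 inches; × 9.5 = 65.45 → 65 rows.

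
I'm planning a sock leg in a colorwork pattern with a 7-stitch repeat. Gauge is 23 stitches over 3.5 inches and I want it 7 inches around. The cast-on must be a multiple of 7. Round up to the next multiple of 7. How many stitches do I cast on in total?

Cast on 49 stitches.

23 / 3.5 = 6.571 sts per inch.
7 × 6.571 = 46.00 sts.
Next multiple of 7: 49.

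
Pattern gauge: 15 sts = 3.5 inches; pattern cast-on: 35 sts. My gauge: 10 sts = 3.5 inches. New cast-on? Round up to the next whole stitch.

Scale factor = 10 / 15 = 0.667.
35 × 10 / 15 = 23.33 sts.
→ 24 sts.

24 stitches.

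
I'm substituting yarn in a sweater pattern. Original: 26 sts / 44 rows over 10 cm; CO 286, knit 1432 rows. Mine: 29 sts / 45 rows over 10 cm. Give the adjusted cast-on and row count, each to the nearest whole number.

Stitches: 286 × 29/26 = 319.00 → 319.
Rows: 1432 × 45/44 = 1464.55 → 1465.

Cast on 319 stitches; work 1465 rows.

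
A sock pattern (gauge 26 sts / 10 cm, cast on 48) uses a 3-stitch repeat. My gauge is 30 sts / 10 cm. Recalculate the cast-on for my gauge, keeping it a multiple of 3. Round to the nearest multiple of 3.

48 × 30 / 26 = 55.38.
Nearest multiple of 3: 54.

54 stitches.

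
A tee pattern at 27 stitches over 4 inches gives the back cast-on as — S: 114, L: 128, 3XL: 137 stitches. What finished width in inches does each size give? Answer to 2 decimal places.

S 16.89 inches; L 18.96 inches; 3XL 20.30 inches.

27/4 = 6.75 sts per in.
S: 114 / 6.75 = 16.889 → 16.89 in.
L: 128 / 6.75 = 18.963 → 18.96 in.
3XL: 137 / 6.75 = 20.296 → 20.30 in.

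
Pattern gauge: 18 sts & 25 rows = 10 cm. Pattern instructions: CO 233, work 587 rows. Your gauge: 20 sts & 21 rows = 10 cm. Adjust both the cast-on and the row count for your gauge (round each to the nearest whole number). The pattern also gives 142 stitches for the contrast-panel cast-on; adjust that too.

Cast on 259 stitches; work 493 rows; contrast-panel cast-on 158 stitches.

Stitches: 233 × 20/18 = 258.89 → 259.
Rows: 587 × 21/25 = 493.08 → 493.
contrast-panel cast-on: 142 × 20/18 = 157.78 → 158.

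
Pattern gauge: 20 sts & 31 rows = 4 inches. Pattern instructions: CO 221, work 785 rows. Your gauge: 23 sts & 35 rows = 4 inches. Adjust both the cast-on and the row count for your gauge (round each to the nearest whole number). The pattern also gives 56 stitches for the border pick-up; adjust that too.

Stitches: 221 × 23/20 = 254.15 → 254.
Rows: 785 × 35/31 = 886.29 → 886.
border pick-up: 56 × 23/20 = 64.40 → 64.

Cast on 254 stitches; work 886 rows; border pick-up 64 stitches.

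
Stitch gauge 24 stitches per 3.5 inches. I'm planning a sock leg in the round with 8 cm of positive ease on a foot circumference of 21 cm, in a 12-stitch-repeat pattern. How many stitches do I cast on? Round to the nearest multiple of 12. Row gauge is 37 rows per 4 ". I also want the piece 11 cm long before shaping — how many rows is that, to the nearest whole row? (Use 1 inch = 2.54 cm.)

Cast on 84 stitches; work 40 rows.

Finished = 21 + 8 = 29 cm.
29 cm × 1/2.54 = 11.42 inches.
24/3.5 = 6.857 sts per in; 11.42 × 6.857 = 78.29 sts.
Nearest multiple of 12 → 84.
11 cm = 4.33 inches; × 9.25 = 40.06 → 40 rows.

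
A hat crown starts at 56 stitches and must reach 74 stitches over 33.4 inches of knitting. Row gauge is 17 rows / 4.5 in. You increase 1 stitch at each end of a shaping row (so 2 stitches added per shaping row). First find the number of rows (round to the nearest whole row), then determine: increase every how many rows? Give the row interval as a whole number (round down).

Increase every 14th row.

Rows = 33.4 × 3.778 = 126.2 → 126 rows.
Stitches to add: 18 → 9 shaping rows (at 2 st each).
126 / 9 = 14.00 → every 14 rows.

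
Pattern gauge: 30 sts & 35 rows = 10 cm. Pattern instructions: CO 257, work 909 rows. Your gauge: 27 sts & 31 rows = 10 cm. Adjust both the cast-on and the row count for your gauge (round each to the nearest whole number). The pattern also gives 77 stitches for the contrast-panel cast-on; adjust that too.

Stitches: 257 × 27/30 = 231.30 → 231.
Rows: 909 × 31/35 = 805.11 → 805.
contrast-panel cast-on: 77 × 27/30 = 69.30 → 69.

Cast on 231 stitches; work 805 rows; contrast-panel cast-on 69 stitches.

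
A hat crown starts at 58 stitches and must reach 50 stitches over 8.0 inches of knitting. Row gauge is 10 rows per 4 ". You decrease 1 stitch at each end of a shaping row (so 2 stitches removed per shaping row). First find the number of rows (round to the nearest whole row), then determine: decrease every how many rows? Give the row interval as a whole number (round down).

Rows = 8.0 × 2.5 = 20.0 → 20 rows.
Stitches to remove: 8 → 4 shaping rows (at 2 st each).
20 / 4 = 5.00 → every 5 rows.

Decrease every 5th row.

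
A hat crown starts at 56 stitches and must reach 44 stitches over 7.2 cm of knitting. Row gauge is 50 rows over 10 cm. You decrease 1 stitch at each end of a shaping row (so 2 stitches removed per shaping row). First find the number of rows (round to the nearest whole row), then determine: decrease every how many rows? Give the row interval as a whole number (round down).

Rows = 7.2 × 5 = 36.0 → 36 rows.
Stitches to remove: 12 → 6 shaping rows (at 2 st each).
36 / 6 = 6.00 → every 6 rows.

Decrease every 6th row.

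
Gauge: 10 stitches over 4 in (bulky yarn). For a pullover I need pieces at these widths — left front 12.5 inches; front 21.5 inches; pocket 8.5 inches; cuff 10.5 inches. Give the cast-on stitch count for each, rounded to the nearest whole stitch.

left front 31; front 54; pocket 21; cuff 26.

Rate = 10/4 = 2.5 sts per in.
left front: 12.5 × 2.5 = 31.25 → 31.
front: 21.5 × 2.5 = 53.75 → 54.
pocket: 8.5 × 2.5 = 21.25 → 21.
cuff: 10.5 × 2.5 = 26.25 → 26.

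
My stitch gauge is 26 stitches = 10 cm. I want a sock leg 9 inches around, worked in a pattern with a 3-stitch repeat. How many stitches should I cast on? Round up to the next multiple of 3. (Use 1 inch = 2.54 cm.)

9 in = 9 × 2.54 = 22.86 cm.
26 / 10 = 2.6 sts/cm.
22.86 × 2.6 = 59.44 sts.
→ 60.

Cast on 60 stitches.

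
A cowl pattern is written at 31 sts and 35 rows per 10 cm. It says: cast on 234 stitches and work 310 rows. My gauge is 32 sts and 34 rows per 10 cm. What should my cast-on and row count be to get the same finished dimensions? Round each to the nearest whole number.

Cast on 242 stitches; work 301 rows.

Stitches: 234 × 32/31 = 241.55 → 242.
Rows: 310 × 34/35 = 301.14 → 301.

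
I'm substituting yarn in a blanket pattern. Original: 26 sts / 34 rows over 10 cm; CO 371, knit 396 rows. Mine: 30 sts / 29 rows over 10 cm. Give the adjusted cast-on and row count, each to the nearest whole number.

Cast on 428 stitches; work 338 rows.

Stitches: 371 × 30/26 = 428.08 → 428.
Rows: 396 × 29/34 = 337.76 → 338.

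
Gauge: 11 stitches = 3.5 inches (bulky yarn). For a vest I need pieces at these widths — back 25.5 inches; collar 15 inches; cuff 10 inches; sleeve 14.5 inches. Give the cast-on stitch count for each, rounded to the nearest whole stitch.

back 80; collar 47; cuff 31; sleeve 46.

Rate = 11/3.5 = 3.143 sts per in.
back: 25.5 × 3.143 = 80.14 → 80.
collar: 15 × 3.143 = 47.14 → 47.
cuff: 10 × 3.143 = 31.43 → 31.
sleeve: 14.5 × 3.143 = 45.57 → 46.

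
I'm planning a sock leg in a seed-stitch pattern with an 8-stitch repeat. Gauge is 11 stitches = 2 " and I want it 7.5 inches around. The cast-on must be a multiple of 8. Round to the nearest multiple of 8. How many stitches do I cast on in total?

11 / 2 = 5.5 sts per inch.
7.5 × 5.5 = 41.25 sts.
Nearest multiple of 8: 40.

40 stitches.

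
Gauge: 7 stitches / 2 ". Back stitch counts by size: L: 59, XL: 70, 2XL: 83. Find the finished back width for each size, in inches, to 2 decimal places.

7/2 = 3.5 sts per in.
L: 59 / 3.5 = 16.857 → 16.86 in.
XL: 70 / 3.5 = 20.000 → 20.00 in.
2XL: 83 / 3.5 = 23.714 → 23.71 in.

L 16.86 inches; XL 20.00 inches; 2XL 23.71 inches.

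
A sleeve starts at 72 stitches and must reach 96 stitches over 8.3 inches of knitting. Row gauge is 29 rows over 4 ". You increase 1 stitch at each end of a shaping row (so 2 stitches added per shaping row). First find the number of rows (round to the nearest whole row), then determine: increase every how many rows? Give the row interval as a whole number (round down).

Rows = 8.3 × 7.25 = 60.2 → 60 rows.
Stitches to add: 24 → 12 shaping rows (at 2 st each).
60 / 12 = 5.00 → every 5 rows.

Increase every 5th row.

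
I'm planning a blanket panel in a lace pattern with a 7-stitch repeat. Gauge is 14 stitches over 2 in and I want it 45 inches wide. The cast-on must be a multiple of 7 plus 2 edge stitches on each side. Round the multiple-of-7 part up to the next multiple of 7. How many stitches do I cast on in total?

Cast on 319 stitches.

14 / 2 = 7 sts per inch.
45 × 7 = 315.00 sts.
Less 4 edge sts → 311.00 for the repeat.
Next multiple of 7: 315.
Add back 4 edge sts → 319.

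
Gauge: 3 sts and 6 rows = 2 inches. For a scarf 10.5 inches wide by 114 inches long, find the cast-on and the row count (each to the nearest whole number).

Cast on 16 stitches and work 342 rows.

Stitch gauge = 3/2 = 1.5 sts/in; 10.5 × 1.5 = 15.75 → 16 sts.
Row gauge = 6/2 = 3 rows/in; 114 × 3 = 342.00 → 342 rows.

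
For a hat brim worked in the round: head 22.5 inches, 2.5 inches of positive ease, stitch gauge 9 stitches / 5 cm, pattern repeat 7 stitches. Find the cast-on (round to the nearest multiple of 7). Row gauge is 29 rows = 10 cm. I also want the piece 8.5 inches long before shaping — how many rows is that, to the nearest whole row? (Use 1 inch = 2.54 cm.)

Cast on 112 stitches; work 63 rows.

Finished = 22.5 + 2.5 = 25 inches.
25 inches × 2.54 = 63.50 cm.
9/5 = 1.8 sts per cm; 63.50 × 1.8 = 114.30 sts.
Nearest multiple of 7 → 112.
8.5 inches = 21.59 cm; × 2.9 = 62.61 → 63 rows.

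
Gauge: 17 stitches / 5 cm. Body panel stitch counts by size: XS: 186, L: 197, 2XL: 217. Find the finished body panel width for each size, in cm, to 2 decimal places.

XS 54.71 cm; L 57.94 cm; 2XL 63.82 cm.

17/5 = 3.4 sts per cm.
XS: 186 / 3.4 = 54.706 → 54.71 cm.
L: 197 / 3.4 = 57.941 → 57.94 cm.
2XL: 217 / 3.4 = 63.824 → 63.82 cm.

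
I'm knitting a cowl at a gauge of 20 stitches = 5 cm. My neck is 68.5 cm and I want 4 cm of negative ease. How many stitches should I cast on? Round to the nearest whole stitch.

258 stitches.

Finished = 68.5 − 4 = 64.5 cm.
20 / 5 = 4 sts per cm.
64.50 × 4 = 258.00 sts.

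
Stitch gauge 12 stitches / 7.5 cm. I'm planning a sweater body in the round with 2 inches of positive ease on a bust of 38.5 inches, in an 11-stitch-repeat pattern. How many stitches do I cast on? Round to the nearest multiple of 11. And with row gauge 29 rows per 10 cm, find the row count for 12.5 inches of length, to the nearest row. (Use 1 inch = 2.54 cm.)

Finished = 38.5 + 2 = 40.5 inches.
40.5 inches × 2.54 = 102.87 cm.
12/7.5 = 1.6 sts per cm; 102.87 × 1.6 = 164.59 sts.
Nearest multiple of 11 → 165.
12.5 inches = 31.75 cm; × 2.9 = 92.08 → 92 rows.

Cast on 165 stitches; work 92 rows.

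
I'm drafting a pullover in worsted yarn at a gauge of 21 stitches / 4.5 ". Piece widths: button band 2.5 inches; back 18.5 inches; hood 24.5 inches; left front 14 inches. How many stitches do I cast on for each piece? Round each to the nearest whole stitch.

Rate = 21/4.5 = 4.667 sts per in.
button band: 2.5 × 4.667 = 11.67 → 12.
back: 18.5 × 4.667 = 86.33 → 86.
hood: 24.5 × 4.667 = 114.33 → 114.
left front: 14 × 4.667 = 65.33 → 65.

button band 12; back 86; hood 114; left front 65.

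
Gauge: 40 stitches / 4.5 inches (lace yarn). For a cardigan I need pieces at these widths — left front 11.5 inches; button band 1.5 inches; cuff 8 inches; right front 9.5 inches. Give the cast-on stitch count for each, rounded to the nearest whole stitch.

left front 102; button band 13; cuff 71; right front 84.

Rate = 40/4.5 = 8.889 sts per in.
left front: 11.5 × 8.889 = 102.22 → 102.
button band: 1.5 × 8.889 = 13.33 → 13.
cuff: 8 × 8.889 = 71.11 → 71.
right front: 9.5 × 8.889 = 84.44 → 84.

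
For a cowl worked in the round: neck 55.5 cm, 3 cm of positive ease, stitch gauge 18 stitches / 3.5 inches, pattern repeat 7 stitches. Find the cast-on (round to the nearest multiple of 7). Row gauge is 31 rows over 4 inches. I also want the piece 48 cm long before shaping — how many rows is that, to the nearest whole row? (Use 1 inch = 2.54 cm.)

Finished = 55.5 + 3 = 58.5 cm.
58.5 cm × 1/2.54 = 23.03 inches.
18/3.5 = 5.143 sts per in; 23.03 × 5.143 = 118.45 sts.
Nearest multiple of 7 → 119.
48 cm = 18.90 inches; × 7.75 = 146.46 → 146 rows.

Cast on 119 stitches; work 146 rows.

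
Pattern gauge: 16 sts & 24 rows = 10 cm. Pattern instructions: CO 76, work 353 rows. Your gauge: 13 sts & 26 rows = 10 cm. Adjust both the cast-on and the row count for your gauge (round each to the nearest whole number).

Stitches: 76 × 13/16 = 61.75 → 62.
Rows: 353 × 26/24 = 382.42 → 382.

Cast on 62 stitches; work 382 rows.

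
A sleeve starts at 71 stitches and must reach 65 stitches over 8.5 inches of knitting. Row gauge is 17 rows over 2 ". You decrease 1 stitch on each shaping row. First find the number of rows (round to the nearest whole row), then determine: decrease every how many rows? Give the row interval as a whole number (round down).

Decrease every 12th row.

Rows = 8.5 × 8.5 = 72.2 → 72 rows.
Stitches to remove: 6 → 6 shaping rows (at 1 st each).
72 / 6 = 12.00 → every 12 rows.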